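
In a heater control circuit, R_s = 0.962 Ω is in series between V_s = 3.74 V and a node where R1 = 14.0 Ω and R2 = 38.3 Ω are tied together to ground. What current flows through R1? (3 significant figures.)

Combine the parallel branches: R_p = (1/14.0 + 1/38.3)⁻¹ = 10.25 Ω.
Node voltage V_A = V_s · R_p/(R_s + R_p) = 3.74 × 0.9142 = 3.419 V.
I(R1) = V_A / R1 = 3.419/14.0 = 0.2442 A.

I ≈ 0.244 A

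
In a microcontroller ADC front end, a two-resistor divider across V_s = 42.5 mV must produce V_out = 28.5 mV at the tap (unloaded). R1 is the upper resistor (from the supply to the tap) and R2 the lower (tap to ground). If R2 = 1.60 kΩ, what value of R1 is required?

R1 ≈ 0.786 kΩ

V_out/V_s = R2/(R1+R2) = 0.6706.
So R1 = R2 · (V_s/V_out − 1) = 1.60 × (42.5/28.5 − 1) = 1.60 × 0.4912 = 0.7860 kΩ.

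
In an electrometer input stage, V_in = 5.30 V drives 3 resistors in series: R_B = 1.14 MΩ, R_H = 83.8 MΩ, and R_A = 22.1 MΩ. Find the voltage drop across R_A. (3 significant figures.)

V ≈ 1.09 V

Series total: ΣR = 1.14 + 83.8 + 22.1 = 107.0 MΩ.
Voltage divider: V = V_in · (22.10 / 107.0) = 5.30 × 0.2065 = 1.094 V.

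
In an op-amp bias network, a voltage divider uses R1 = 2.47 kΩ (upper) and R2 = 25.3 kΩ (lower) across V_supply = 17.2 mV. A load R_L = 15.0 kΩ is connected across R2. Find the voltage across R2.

V_out ≈ 13.6 mV

R2 ‖ R_L = (25.3 × 15.0)/(25.3 + 15.0) = 9.417 kΩ.
Voltage divider with the loaded lower leg: V_out = 17.2 × 9.417/(2.47 + 9.417) = 17.2 × 0.7922 = 13.63 mV.
(Unloaded it would be 15.7 mV; the load pulls it down.)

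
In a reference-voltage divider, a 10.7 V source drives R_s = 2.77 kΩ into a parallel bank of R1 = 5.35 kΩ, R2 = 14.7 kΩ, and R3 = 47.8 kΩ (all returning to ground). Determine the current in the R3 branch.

I ≈ 0.127 mA

Equivalent of the parallel group: R_p = 3.625 kΩ.
Node voltage V_A = V_DC · R_p/(R_s + R_p) = 10.7 × 0.5668 = 6.065 V.
I(R3) = V_A / R3 = 6.065/47.8 = 0.1269 mA.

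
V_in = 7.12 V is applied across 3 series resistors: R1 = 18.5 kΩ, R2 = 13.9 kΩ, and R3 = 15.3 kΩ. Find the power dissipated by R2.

P ≈ 0.310 mW

ΣR = 47.70 kΩ → I = 7.12/47.70 = 0.1493 mA.
P = I²R = 0.02228 × 13.9 = 0.3097 mW.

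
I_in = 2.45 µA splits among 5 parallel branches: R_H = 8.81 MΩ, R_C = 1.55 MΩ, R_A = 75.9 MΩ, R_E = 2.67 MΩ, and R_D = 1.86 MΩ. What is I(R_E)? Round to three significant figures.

I ≈ 0.545 µA

Total conductance ΣG = 1/8.81 + 1/1.55 + 1/75.9 + 1/2.67 + 1/1.86 = 1.684 (units of 1/MΩ).
R_E takes the fraction G_k/ΣG = 0.3745/1.684 = 0.2224, so I = 2.45 × 0.2224 = 0.5449 µA.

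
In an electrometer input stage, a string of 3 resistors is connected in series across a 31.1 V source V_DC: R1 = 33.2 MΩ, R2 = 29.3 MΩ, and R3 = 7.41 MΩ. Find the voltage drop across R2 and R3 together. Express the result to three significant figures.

V ≈ 16.3 V

ΣR = 33.2 + 29.3 + 7.41 = 69.91 MΩ.
R_{R2..R3} = 29.3 + 7.41 = 36.71 MΩ.
V = V_DC · R/ΣR = 31.1 × 0.5251 = 16.33 V.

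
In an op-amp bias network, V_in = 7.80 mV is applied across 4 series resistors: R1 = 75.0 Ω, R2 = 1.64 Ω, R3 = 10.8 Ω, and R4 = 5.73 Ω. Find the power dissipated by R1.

P ≈ 0.526 µW

ΣR = 93.17 Ω → I = 7.80/93.17 = 0.08372 mA.
P(R1) = I²·R1 = (0.08372)² × 75.0 = 0.5257 µW.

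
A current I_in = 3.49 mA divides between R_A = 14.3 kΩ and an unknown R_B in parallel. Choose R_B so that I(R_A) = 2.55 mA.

Two-branch current divider: I_A = I_in · R_B/(R_A + R_B).
2.55/3.49 = R_B/(R_A + R_B) → R_B = R_A · (0.7307)/(1 − 0.7307) = 14.3 × 2.713 = 38.79 kΩ.

R_B ≈ 38.8 kΩ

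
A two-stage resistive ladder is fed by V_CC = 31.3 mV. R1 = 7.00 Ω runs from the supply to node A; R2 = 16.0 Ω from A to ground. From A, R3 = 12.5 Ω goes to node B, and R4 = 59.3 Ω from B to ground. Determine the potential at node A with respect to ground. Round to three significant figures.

Node A sees R2 in parallel with the series input of stage 2, R3 + R4 = 71.80 Ω.
Effective lower resistance at A: R2 ‖ 71.80 = 13.08 Ω.
So V_A = 31.3 × 0.6515 = 20.39 mV.

V_A ≈ 20.4 mV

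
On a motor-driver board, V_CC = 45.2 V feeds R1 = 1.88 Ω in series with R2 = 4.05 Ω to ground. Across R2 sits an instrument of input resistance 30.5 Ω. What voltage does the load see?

V_out ≈ 29.6 V

R2 ‖ R_L = (4.05 × 30.5)/(4.05 + 30.5) = 3.575 Ω.
Now apply the divider: V_out = 45.2 × 0.6554 = 29.62 V.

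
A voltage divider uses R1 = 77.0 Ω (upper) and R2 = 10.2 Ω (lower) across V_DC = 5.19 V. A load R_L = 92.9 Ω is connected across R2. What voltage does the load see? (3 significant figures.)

R2 ‖ R_L = (10.2 × 92.9)/(10.2 + 92.9) = 9.191 Ω.
Voltage divider with the loaded lower leg: V_out = 5.19 × 9.191/(77.0 + 9.191) = 5.19 × 0.1066 = 0.5534 V.

V_out ≈ 0.553 V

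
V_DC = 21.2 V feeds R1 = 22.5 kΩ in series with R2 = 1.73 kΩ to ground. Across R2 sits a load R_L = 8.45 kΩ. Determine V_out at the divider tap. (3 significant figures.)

The load sits in parallel with R2, giving an effective lower resistance R2' = R2·R_L/(R2+R_L) = 1.436 kΩ.
Voltage divider with the loaded lower leg: V_out = 21.2 × 1.436/(22.5 + 1.436) = 21.2 × 0.05999 = 1.272 V.

V_out ≈ 1.27 V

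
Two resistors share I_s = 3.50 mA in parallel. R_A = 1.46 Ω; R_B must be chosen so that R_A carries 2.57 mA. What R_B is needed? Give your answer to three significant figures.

R_B ≈ 4.03 Ω

In a two-way split, I_A/I_s = R_B/(R_A + R_B).
With f = 0.7343, R_B = R_A · f/(1−f) = 1.46 × 2.763 = 4.035 Ω.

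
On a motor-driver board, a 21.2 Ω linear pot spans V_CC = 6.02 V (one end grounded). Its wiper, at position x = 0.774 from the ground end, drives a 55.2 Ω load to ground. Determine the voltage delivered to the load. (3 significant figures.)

V_out ≈ 4.37 V

The pot divides into 4.791 Ω above the wiper and 16.41 Ω below.
R_L loads the lower segment: effective lower R = 12.65 Ω.
Then V_out = V_CC · 12.65/(4.791 + 12.65) = 4.366 V.
(Unloaded: V_out = x·V_CC = 4.66 V.)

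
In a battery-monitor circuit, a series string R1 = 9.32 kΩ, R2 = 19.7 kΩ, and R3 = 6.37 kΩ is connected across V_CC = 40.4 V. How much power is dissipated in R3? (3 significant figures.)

ΣR = 35.39 kΩ → I = 40.4/35.39 = 1.142 mA.
P(R3) = I²·R3 = (1.142)² × 6.37 = 8.301 mW.

P ≈ 8.30 mW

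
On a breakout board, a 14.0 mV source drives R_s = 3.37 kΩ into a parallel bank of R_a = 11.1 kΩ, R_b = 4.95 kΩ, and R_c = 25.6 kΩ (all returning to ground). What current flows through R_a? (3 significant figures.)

Equivalent of the parallel group: R_p = 3.020 kΩ.
Node voltage V_A = V_CC · R_p/(R_s + R_p) = 14.0 × 0.4726 = 6.616 mV.
Branch current I = V_A/R_a = 6.616/11.1 = 0.5960 µA.

I ≈ 0.596 µA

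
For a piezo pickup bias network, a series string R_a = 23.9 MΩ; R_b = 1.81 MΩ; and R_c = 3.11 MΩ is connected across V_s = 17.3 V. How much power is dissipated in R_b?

P ≈ 0.652 µW

ΣR = 28.82 MΩ → I = 17.3/28.82 = 0.6003 µA.
P = I²R = 0.3603 × 1.81 = 0.6522 µW.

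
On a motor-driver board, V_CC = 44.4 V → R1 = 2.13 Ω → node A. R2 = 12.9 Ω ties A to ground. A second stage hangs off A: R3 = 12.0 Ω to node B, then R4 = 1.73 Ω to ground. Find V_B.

The second stage (R3 + R4 = 13.73 Ω) loads node A in parallel with R2.
R2 ‖ (R3+R4) = 6.651 Ω.
First divider: V_A = V_CC · 6.651/(2.13 + 6.651) = 33.63 V.
Then the unloaded second divider: V_B = V_A × R4/(R3+R4) = 33.63 × 0.1260 = 4.237 V.

V_B ≈ 4.24 V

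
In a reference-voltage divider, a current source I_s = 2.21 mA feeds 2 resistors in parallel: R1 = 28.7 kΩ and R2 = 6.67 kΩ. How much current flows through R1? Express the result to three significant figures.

I ≈ 0.417 mA

For two parallel branches, I_k = I_s · (other R)/(sum of R).
So I = 2.21 × 6.67/35.37 = 0.4168 mA.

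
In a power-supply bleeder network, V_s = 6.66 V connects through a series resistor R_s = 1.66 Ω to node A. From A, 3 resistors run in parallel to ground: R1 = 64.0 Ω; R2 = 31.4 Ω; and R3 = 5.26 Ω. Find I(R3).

Combine the parallel branches: R_p = (1/64.0 + 1/31.4 + 1/5.26)⁻¹ = 4.209 Ω.
V_A by voltage divider: V_A = 6.66 × 4.209/(1.66 + 4.209) = 4.776 V.
Branch current I = V_A/R3 = 4.776/5.26 = 0.9080 A.
(Equivalently: I_total = 1.135 A, then current-divider fraction G_k/ΣG = 0.8002.)

I ≈ 0.908 A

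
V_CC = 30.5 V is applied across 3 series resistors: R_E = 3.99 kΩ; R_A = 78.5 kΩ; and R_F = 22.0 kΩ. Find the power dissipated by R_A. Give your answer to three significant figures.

P ≈ 6.69 mW

ΣR = 104.5 kΩ → I = 30.5/104.5 = 0.2919 mA.
V(R_A) = I·R = 22.91 V; P = V·I = 22.91 × 0.2919 = 6.688 mW.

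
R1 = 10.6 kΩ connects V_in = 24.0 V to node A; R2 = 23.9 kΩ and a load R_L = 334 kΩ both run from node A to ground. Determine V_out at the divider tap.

The load sits in parallel with R2, giving an effective lower resistance R2' = R2·R_L/(R2+R_L) = 22.30 kΩ.
Voltage divider with the loaded lower leg: V_out = 24.0 × 22.30/(10.6 + 22.30) = 24.0 × 0.6779 = 16.27 V.
(Unloaded it would be 16.6 V; the load pulls it down.)

V_out ≈ 16.3 V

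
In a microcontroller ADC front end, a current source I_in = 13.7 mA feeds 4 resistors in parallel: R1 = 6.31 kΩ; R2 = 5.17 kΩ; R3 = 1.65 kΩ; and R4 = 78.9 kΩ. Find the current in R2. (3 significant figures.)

I ≈ 2.73 mA

Conductances: ΣG = 1/6.31 + 1/5.17 + 1/1.65 + 1/78.9 = 0.9706 (1/kΩ).
By the current-divider rule, I = I_in · G_k/ΣG = 13.7 × 0.1993 = 2.730 mA.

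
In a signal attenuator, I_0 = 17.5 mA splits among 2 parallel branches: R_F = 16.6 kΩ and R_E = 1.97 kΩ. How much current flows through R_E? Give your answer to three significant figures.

I ≈ 15.6 mA

For two parallel branches, I_k = I_0 · (other R)/(sum of R).
So I = 17.5 × 16.6/18.57 = 15.64 mA.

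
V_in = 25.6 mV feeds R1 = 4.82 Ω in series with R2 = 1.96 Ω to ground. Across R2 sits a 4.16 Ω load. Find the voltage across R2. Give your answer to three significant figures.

V_out ≈ 5.54 mV

R2 ‖ R_L = (1.96 × 4.16)/(1.96 + 4.16) = 1.332 Ω.
Now apply the divider: V_out = 25.6 × 0.2166 = 5.544 mV.
(Unloaded it would be 7.40 mV; the load pulls it down.)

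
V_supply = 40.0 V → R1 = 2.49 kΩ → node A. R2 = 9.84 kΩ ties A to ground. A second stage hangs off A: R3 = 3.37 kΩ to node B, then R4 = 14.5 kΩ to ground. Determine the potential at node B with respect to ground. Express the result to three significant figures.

The second stage (R3 + R4 = 17.87 kΩ) loads node A in parallel with R2.
R2 ‖ (R3+R4) = 6.346 kΩ.
V_A = 40.0 × 6.346/(2.49 + 6.346) = 28.73 V.
V_B = V_A × 0.8114 = 23.31 V.

V_B ≈ 23.3 V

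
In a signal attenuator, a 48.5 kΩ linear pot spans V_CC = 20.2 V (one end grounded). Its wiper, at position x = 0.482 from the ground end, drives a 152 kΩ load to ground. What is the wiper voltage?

The pot divides into 25.12 kΩ above the wiper and 23.38 kΩ below.
R_L loads the lower segment: effective lower R = 20.26 kΩ.
V_out = 20.2 × 20.26/(25.12 + 20.26) = 9.018 V.

V_out ≈ 9.02 V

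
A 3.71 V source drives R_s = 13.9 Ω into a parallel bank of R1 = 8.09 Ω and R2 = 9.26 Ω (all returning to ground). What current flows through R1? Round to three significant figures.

I ≈ 0.109 A

Parallel bank: R_p = 1/(1/8.09 + 1/9.26) = 4.318 Ω.
V_A = 3.71 × 4.318/18.22 = 0.8793 V.
Branch current I = V_A/R1 = 0.8793/8.09 = 0.1087 A.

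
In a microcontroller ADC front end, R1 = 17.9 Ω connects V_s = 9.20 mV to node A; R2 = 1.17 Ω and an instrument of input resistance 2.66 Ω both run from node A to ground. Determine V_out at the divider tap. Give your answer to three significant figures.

V_out ≈ 0.400 mV

R2 ‖ R_L = (1.17 × 2.66)/(1.17 + 2.66) = 0.8126 Ω.
Voltage divider with the loaded lower leg: V_out = 9.20 × 0.8126/(17.9 + 0.8126) = 9.20 × 0.04342 = 0.3995 mV.
(Unloaded it would be 0.564 mV; the load pulls it down.)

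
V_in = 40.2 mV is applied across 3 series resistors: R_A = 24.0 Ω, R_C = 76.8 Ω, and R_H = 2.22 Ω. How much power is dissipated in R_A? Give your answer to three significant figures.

P ≈ 3.65 µW

ΣR = 103.0 Ω → I = 40.2/103.0 = 0.3902 mA.
P(R_A) = I²·R_A = (0.3902)² × 24.0 = 3.654 µW.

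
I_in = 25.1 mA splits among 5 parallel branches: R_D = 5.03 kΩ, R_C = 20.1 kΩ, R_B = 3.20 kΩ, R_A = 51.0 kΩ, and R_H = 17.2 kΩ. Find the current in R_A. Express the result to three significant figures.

Conductances: ΣG = 1/5.03 + 1/20.1 + 1/3.20 + 1/51.0 + 1/17.2 = 0.6388 (1/kΩ).
Current divider: I(R_A) = I_in · G_k/ΣG = 25.1 × (0.01961/0.6388) = 25.1 × 0.03069 = 0.7704 mA.

I ≈ 0.770 mA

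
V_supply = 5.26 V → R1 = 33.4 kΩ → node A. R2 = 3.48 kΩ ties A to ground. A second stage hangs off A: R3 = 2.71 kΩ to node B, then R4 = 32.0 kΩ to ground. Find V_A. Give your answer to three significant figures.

V_A ≈ 0.455 V

Looking into the second stage from A: R3 + R4 = 34.71 kΩ appears in parallel with R2.
Effective lower resistance at A: R2 ‖ 34.71 = 3.163 kΩ.
V_A = 5.26 × 3.163/(33.4 + 3.163) = 0.4550 V.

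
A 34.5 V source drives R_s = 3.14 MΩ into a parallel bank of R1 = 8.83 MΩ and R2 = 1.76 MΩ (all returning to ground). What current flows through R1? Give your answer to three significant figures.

Parallel bank: R_p = 1/(1/8.83 + 1/1.76) = 1.467 MΩ.
V_A by voltage divider: V_A = 34.5 × 1.467/(3.14 + 1.467) = 10.99 V.
Branch current I = V_A/R1 = 10.99/8.83 = 1.244 µA.

I ≈ 1.24 µA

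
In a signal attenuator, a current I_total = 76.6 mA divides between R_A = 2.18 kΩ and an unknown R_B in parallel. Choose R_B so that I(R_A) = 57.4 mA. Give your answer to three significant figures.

The fraction through R_A equals R_B/(R_A+R_B).
With f = 0.7493, R_B = R_A · f/(1−f) = 2.18 × 2.990 = 6.517 kΩ.

R_B ≈ 6.52 kΩ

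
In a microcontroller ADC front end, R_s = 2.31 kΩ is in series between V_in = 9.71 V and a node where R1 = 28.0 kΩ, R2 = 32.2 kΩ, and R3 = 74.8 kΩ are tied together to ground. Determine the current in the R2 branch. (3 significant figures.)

I ≈ 0.254 mA

Parallel bank: R_p = 1/(1/28.0 + 1/32.2 + 1/74.8) = 12.48 kΩ.
V_A = 9.71 × 12.48/14.79 = 8.193 V.
I(R2) = V_A / R2 = 8.193/32.2 = 0.2544 mA.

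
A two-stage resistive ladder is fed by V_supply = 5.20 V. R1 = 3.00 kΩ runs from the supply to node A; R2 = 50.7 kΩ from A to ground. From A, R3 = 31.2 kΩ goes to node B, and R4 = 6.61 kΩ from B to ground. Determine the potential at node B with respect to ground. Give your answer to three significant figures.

The second stage (R3 + R4 = 37.81 kΩ) loads node A in parallel with R2.
R2 ‖ (R3+R4) = 21.66 kΩ.
So V_A = 5.20 × 0.8783 = 4.567 V.
Stage 2 is unloaded, so V_B = V_A · R4/(R3+R4) = 4.567 × 6.61/37.81 = 0.7985 V.

V_B ≈ 0.798 V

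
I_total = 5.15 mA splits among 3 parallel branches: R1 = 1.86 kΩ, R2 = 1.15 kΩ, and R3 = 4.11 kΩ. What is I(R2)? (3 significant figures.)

I ≈ 2.71 mA

Total conductance ΣG = 1/1.86 + 1/1.15 + 1/4.11 = 1.651 (units of 1/kΩ).
R2 takes the fraction G_k/ΣG = 0.8696/1.651 = 0.5268, so I = 5.15 × 0.5268 = 2.713 mA.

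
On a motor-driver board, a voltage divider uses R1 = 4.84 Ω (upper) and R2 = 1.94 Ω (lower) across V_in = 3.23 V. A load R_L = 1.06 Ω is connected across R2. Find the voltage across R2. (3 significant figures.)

The load sits in parallel with R2, giving an effective lower resistance R2' = R2·R_L/(R2+R_L) = 0.6855 Ω.
Then V_out = V_in · R2'/(R1 + R2') = 3.23 × 0.6855/5.525 = 0.4007 V.
(Unloaded it would be 0.924 V; the load pulls it down.)

V_out ≈ 0.401 V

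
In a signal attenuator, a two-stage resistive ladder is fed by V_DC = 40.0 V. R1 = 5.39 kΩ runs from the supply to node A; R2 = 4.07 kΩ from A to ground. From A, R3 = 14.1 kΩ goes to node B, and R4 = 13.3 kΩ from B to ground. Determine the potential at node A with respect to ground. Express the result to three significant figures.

Node A sees R2 in parallel with the series input of stage 2, R3 + R4 = 27.40 kΩ.
R2 ‖ (R3+R4) = 3.544 kΩ.
First divider: V_A = V_DC · 3.544/(5.39 + 3.544) = 15.87 V.

V_A ≈ 15.9 V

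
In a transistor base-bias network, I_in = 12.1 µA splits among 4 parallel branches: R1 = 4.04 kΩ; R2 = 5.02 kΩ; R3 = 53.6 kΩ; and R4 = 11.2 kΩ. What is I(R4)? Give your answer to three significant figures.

I ≈ 1.95 µA

ΣG = 1/4.04 + 1/5.02 + 1/53.6 + 1/11.2 = 0.5547.
By the current-divider rule, I = I_in · G_k/ΣG = 12.1 × 0.1610 = 1.948 µA.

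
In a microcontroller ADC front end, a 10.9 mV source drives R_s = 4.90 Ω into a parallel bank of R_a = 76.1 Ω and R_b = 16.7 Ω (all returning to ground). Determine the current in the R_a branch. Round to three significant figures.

Equivalent of the parallel group: R_p = 13.69 Ω.
Node voltage V_A = V_DC · R_p/(R_s + R_p) = 10.9 × 0.7365 = 8.028 mV.
I(R_a) = V_A / R_a = 8.028/76.1 = 0.1055 mA.

I ≈ 0.105 mA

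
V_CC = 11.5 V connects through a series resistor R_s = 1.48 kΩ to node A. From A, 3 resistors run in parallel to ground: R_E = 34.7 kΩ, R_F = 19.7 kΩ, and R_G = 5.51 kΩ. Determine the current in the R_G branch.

Parallel bank: R_p = 1/(1/34.7 + 1/19.7 + 1/5.51) = 3.830 kΩ.
Node voltage V_A = V_CC · R_p/(R_s + R_p) = 11.5 × 0.7213 = 8.295 V.
Branch current I = V_A/R_G = 8.295/5.51 = 1.505 mA.

I ≈ 1.51 mA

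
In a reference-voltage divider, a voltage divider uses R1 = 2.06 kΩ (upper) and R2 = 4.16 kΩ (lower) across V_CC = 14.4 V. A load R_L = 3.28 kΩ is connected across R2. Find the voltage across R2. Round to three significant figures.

The load sits in parallel with R2, giving an effective lower resistance R2' = R2·R_L/(R2+R_L) = 1.834 kΩ.
Then V_out = V_CC · R2'/(R1 + R2') = 14.4 × 1.834/3.894 = 6.782 V.

V_out ≈ 6.78 V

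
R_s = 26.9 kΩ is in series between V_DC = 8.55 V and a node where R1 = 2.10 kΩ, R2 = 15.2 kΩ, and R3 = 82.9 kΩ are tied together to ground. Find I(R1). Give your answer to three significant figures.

Equivalent of the parallel group: R_p = 1.805 kΩ.
V_A by voltage divider: V_A = 8.55 × 1.805/(26.9 + 1.805) = 0.5376 V.
I(R1) = V_A / R1 = 0.5376/2.10 = 0.2560 mA.

I ≈ 0.256 mA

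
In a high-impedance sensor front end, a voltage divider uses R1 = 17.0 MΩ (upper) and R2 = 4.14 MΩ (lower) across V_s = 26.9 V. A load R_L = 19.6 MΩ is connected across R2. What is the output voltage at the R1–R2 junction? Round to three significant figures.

V_out ≈ 4.50 V

First combine the lower leg with the load: R2 ‖ R_L = 3.418 MΩ.
Voltage divider with the loaded lower leg: V_out = 26.9 × 3.418/(17.0 + 3.418) = 26.9 × 0.1674 = 4.503 V.
(Unloaded it would be 5.27 V; the load pulls it down.)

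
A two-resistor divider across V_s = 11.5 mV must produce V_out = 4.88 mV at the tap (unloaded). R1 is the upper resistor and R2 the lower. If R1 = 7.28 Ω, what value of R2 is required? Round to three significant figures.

V_out/V_s = R2/(R1+R2) = 0.4243.
R2 = R1 · 0.4243/(1 − 0.4243) = 5.367 Ω.

R2 ≈ 5.37 Ω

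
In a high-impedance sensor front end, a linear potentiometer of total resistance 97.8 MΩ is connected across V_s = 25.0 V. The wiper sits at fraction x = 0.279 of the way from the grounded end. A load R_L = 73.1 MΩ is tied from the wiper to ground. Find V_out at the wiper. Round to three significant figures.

V_out ≈ 5.50 V

Split the track: R_lower = x·R_p = 27.29 MΩ, R_upper = (1−x)·R_p = 70.51 MΩ.
R_L loads the lower segment: effective lower R = 19.87 MΩ.
Then V_out = V_s · 19.87/(70.51 + 19.87) = 5.496 V.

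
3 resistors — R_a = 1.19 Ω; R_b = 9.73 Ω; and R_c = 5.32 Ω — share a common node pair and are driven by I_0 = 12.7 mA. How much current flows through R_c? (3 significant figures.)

I ≈ 2.11 mA

Conductances: ΣG = 1/1.19 + 1/9.73 + 1/5.32 = 1.131 (1/Ω).
Current divider: I(R_c) = I_0 · G_k/ΣG = 12.7 × (0.1880/1.131) = 12.7 × 0.1662 = 2.111 mA.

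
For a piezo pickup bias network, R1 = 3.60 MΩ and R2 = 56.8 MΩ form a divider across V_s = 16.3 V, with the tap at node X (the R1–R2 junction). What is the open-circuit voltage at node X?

V_th ≈ 15.3 V

V_th is the unloaded tap voltage: V_s · R2/(R1+R2) = 16.3 × 0.9404 = 15.33 V.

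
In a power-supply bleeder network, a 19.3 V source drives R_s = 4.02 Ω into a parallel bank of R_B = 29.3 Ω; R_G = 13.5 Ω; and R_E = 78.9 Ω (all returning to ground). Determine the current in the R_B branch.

Parallel bank: R_p = 1/(1/29.3 + 1/13.5 + 1/78.9) = 8.273 Ω.
V_A = 19.3 × 8.273/12.29 = 12.99 V.
Branch current I = V_A/R_B = 12.99/29.3 = 0.4433 A.

I ≈ 0.443 A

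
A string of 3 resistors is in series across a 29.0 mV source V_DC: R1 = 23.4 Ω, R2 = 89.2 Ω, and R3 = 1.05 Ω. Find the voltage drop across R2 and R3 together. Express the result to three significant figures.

Total series resistance ΣR = 23.4 + 89.2 + 1.05 = 113.7 Ω.
R_{R2..R3} = 89.2 + 1.05 = 90.25 Ω.
By the voltage-divider rule, V = 29.0 × 90.25/113.7 = 23.03 mV.

V ≈ 23.0 mV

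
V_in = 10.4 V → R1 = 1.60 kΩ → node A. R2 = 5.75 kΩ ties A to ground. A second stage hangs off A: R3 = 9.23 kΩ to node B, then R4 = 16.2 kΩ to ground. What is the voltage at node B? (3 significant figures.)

Looking into the second stage from A: R3 + R4 = 25.43 kΩ appears in parallel with R2.
Effective lower resistance at A: R2 ‖ 25.43 = 4.690 kΩ.
So V_A = 10.4 × 0.7456 = 7.754 V.
Then the unloaded second divider: V_B = V_A × R4/(R3+R4) = 7.754 × 0.6370 = 4.940 V.

V_B ≈ 4.94 V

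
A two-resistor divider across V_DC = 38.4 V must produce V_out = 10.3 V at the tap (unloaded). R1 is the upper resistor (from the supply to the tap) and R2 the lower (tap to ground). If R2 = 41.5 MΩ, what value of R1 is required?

R1 ≈ 113 MΩ

V_out/V_DC = R2/(R1+R2) = 0.2682.
So R1 = R2 · (V_DC/V_out − 1) = 41.5 × (38.4/10.3 − 1) = 41.5 × 2.728 = 113.2 MΩ.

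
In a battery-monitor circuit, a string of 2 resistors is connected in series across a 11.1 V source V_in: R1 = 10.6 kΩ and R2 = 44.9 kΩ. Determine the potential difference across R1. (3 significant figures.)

V ≈ 2.12 V

ΣR = 10.6 + 44.9 = 55.50 kΩ.
Voltage divider: V = V_in · (10.60 / 55.50) = 11.1 × 0.1910 = 2.120 V.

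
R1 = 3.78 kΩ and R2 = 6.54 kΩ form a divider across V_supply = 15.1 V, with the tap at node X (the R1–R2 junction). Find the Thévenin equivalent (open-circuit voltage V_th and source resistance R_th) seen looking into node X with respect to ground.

Open-circuit (no load on X): V_th = V_supply · R2/(R1 + R2) = 15.1 × 6.54/(3.780 + 6.54) = 9.569 V.
Zeroing V_supply shorts the top of R1 to ground, so R_th = R1 ‖ R2 = 2.395 kΩ.

V_th ≈ 9.57 V, R_th ≈ 2.40 kΩ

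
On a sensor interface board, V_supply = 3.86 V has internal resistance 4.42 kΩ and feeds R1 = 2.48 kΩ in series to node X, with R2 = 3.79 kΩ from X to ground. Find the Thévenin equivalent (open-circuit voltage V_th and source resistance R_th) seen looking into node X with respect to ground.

R1' = 4.42 + 2.48 = 6.900 kΩ (source resistance + R1).
With X open, the divider is unloaded: V_th = 3.86 × 3.79/10.69 = 1.369 V.
With V_supply suppressed (replaced by a short), R_th = R1' ‖ R2 = (6.900 × 3.79)/(6.900 + 3.79) = 2.446 kΩ.

V_th ≈ 1.37 V, R_th ≈ 2.45 kΩ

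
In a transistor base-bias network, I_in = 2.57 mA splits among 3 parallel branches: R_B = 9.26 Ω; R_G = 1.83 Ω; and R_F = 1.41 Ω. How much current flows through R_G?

Conductances: ΣG = 1/9.26 + 1/1.83 + 1/1.41 = 1.364 (1/Ω).
R_G takes the fraction G_k/ΣG = 0.5464/1.364 = 0.4007, so I = 2.57 × 0.4007 = 1.030 mA.

I ≈ 1.03 mA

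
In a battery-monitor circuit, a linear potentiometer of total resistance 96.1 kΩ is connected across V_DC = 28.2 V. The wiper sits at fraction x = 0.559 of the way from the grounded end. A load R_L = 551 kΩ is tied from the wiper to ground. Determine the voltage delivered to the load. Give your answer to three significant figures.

V_out ≈ 15.1 V

Lower segment x·R_p = 53.72 kΩ; upper segment (1−x)·R_p = 42.38 kΩ.
R_L loads the lower segment: effective lower R = 48.95 kΩ.
Then V_out = V_DC · 48.95/(42.38 + 48.95) = 15.11 V.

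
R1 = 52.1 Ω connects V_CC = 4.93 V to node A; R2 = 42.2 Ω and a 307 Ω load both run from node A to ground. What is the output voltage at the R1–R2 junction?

The load sits in parallel with R2, giving an effective lower resistance R2' = R2·R_L/(R2+R_L) = 37.10 Ω.
Then V_out = V_CC · R2'/(R1 + R2') = 4.93 × 37.10/89.20 = 2.050 V.

V_out ≈ 2.05 V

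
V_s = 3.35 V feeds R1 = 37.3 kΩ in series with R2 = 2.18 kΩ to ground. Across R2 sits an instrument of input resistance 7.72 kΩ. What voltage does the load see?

First combine the lower leg with the load: R2 ‖ R_L = 1.700 kΩ.
Voltage divider with the loaded lower leg: V_out = 3.35 × 1.700/(37.3 + 1.700) = 3.35 × 0.04359 = 0.1460 V.

V_out ≈ 0.146 V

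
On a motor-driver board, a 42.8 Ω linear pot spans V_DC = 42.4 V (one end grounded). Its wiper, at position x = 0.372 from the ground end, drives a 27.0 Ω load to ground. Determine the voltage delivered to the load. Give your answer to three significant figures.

V_out ≈ 11.5 V

Lower segment x·R_p = 15.92 Ω; upper segment (1−x)·R_p = 26.88 Ω.
R_L loads the lower segment: effective lower R = 10.02 Ω.
Loaded-divider output: V_out = 42.4 × 0.2715 = 11.51 V.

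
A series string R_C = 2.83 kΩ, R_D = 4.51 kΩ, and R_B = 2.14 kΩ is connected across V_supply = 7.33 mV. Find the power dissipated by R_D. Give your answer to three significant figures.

P ≈ 2.70 nW

ΣR = 9.480 kΩ → I = 7.33/9.480 = 0.7732 µA.
P = I²R = 0.5978 × 4.51 = 2.696 nW.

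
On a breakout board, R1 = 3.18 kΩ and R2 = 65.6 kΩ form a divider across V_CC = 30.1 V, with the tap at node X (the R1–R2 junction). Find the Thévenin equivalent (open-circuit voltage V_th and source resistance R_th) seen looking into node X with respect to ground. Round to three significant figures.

With X open, the divider is unloaded: V_th = 30.1 × 65.6/68.78 = 28.71 V.
Looking into X with the source shorted: R_th = R1·R2/(R1+R2) = 3.180 × 65.6/68.78 = 3.033 kΩ.

V_th ≈ 28.7 V, R_th ≈ 3.03 kΩ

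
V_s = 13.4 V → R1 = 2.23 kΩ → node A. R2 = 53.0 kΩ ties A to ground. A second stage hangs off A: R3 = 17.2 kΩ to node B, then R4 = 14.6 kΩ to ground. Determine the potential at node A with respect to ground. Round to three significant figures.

V_A ≈ 12.0 V

Node A sees R2 in parallel with the series input of stage 2, R3 + R4 = 31.80 kΩ.
Effective lower resistance at A: R2 ‖ 31.80 = 19.88 kΩ.
So V_A = 13.4 × 0.8991 = 12.05 V.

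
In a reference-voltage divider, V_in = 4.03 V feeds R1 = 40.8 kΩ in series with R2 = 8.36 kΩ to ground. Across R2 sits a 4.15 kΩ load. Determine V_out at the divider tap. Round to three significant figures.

V_out ≈ 0.256 V

The load sits in parallel with R2, giving an effective lower resistance R2' = R2·R_L/(R2+R_L) = 2.773 kΩ.
Then V_out = V_in · R2'/(R1 + R2') = 4.03 × 2.773/43.57 = 0.2565 V.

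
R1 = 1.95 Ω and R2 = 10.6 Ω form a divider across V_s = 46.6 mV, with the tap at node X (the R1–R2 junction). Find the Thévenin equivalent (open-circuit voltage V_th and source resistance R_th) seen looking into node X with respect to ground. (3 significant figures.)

Open-circuit (no load on X): V_th = V_s · R2/(R1 + R2) = 46.6 × 10.6/(1.950 + 10.6) = 39.36 mV.
Zeroing V_s shorts the top of R1 to ground, so R_th = R1 ‖ R2 = 1.647 Ω.

V_th ≈ 39.4 mV, R_th ≈ 1.65 Ω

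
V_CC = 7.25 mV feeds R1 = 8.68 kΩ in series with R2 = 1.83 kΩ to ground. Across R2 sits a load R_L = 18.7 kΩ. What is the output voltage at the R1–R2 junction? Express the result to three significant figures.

V_out ≈ 1.17 mV

The load sits in parallel with R2, giving an effective lower resistance R2' = R2·R_L/(R2+R_L) = 1.667 kΩ.
Then V_out = V_CC · R2'/(R1 + R2') = 7.25 × 1.667/10.35 = 1.168 mV.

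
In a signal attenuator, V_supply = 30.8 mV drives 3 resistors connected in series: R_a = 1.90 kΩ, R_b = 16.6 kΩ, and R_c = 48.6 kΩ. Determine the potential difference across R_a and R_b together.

V ≈ 8.49 mV

ΣR = 1.90 + 16.6 + 48.6 = 67.10 kΩ.
R_{R_a..R_b} = 1.90 + 16.6 = 18.50 kΩ.
V = V_supply · R/ΣR = 30.8 × 0.2757 = 8.492 mV.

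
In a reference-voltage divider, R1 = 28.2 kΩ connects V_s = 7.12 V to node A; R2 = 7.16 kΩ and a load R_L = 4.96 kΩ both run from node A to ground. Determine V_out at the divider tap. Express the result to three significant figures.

First combine the lower leg with the load: R2 ‖ R_L = 2.930 kΩ.
Voltage divider with the loaded lower leg: V_out = 7.12 × 2.930/(28.2 + 2.930) = 7.12 × 0.09413 = 0.6702 V.

V_out ≈ 0.670 V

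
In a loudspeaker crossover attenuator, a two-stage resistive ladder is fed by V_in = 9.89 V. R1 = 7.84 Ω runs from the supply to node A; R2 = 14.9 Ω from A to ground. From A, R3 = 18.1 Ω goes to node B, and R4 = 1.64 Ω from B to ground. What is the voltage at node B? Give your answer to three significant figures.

Looking into the second stage from A: R3 + R4 = 19.74 Ω appears in parallel with R2.
R2 ‖ (R3+R4) = 8.491 Ω.
First divider: V_A = V_in · 8.491/(7.84 + 8.491) = 5.142 V.
Stage 2 is unloaded, so V_B = V_A · R4/(R3+R4) = 5.142 × 1.64/19.74 = 0.4272 V.

V_B ≈ 0.427 V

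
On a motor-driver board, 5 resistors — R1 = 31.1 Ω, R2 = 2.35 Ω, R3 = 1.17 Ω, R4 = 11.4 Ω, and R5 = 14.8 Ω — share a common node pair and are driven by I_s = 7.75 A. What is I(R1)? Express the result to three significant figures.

I ≈ 0.170 A

ΣG = 1/31.1 + 1/2.35 + 1/1.17 + 1/11.4 + 1/14.8 = 1.468.
Current divider: I(R1) = I_s · G_k/ΣG = 7.75 × (0.03215/1.468) = 7.75 × 0.02191 = 0.1698 A.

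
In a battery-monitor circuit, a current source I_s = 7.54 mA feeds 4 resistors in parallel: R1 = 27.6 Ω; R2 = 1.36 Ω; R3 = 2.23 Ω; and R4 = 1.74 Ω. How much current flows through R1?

ΣG = 1/27.6 + 1/1.36 + 1/2.23 + 1/1.74 = 1.795.
By the current-divider rule, I = I_s · G_k/ΣG = 7.54 × 0.02019 = 0.1522 mA.

I ≈ 0.152 mA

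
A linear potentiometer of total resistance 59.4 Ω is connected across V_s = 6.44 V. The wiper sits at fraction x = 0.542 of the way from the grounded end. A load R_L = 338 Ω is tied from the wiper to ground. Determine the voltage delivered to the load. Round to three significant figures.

Split the track: R_lower = x·R_p = 32.19 Ω, R_upper = (1−x)·R_p = 27.21 Ω.
Lower segment in parallel with the load: 32.19 ‖ 338 = 29.39 Ω.
Loaded-divider output: V_out = 6.44 × 0.5193 = 3.345 V.
(Unloaded: V_out = x·V_s = 3.49 V.)

V_out ≈ 3.34 V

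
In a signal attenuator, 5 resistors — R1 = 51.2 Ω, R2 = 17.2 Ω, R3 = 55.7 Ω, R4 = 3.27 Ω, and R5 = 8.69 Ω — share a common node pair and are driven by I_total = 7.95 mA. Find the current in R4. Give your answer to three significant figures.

ΣG = 1/51.2 + 1/17.2 + 1/55.7 + 1/3.27 + 1/8.69 = 0.5165.
R4 takes the fraction G_k/ΣG = 0.3058/0.5165 = 0.5921, so I = 7.95 × 0.5921 = 4.707 mA.

I ≈ 4.71 mA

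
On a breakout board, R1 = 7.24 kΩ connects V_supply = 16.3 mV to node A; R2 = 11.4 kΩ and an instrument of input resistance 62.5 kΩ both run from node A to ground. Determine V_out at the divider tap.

R2 ‖ R_L = (11.4 × 62.5)/(11.4 + 62.5) = 9.641 kΩ.
Voltage divider with the loaded lower leg: V_out = 16.3 × 9.641/(7.24 + 9.641) = 16.3 × 0.5711 = 9.309 mV.

V_out ≈ 9.31 mV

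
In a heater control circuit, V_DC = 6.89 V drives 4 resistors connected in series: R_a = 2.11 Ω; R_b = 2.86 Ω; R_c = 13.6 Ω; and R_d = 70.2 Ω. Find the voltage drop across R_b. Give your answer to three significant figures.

V ≈ 0.222 V

Series total: ΣR = 2.11 + 2.86 + 13.6 + 70.2 = 88.77 Ω.
Voltage divider: V = V_DC · (2.860 / 88.77) = 6.89 × 0.03222 = 0.2220 V.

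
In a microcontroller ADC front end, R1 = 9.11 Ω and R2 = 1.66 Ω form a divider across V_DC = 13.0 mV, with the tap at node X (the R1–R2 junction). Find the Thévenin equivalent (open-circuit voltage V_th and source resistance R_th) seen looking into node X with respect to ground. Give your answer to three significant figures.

V_th ≈ 2.00 mV, R_th ≈ 1.40 Ω

With X open, the divider is unloaded: V_th = 13.0 × 1.66/10.77 = 2.004 mV.
With V_DC suppressed (replaced by a short), R_th = R1 ‖ R2 = (9.110 × 1.66)/(9.110 + 1.66) = 1.404 Ω.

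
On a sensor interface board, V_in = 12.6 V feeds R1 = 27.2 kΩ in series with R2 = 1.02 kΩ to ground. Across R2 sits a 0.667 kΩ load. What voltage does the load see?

V_out ≈ 0.184 V

R2 ‖ R_L = (1.02 × 0.667)/(1.02 + 0.667) = 0.4033 kΩ.
Now apply the divider: V_out = 12.6 × 0.01461 = 0.1841 V.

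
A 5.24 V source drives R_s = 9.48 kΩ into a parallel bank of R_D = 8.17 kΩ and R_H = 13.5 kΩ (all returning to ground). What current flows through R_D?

I ≈ 0.224 mA

Parallel bank: R_p = 1/(1/8.17 + 1/13.5) = 5.090 kΩ.
V_A by voltage divider: V_A = 5.24 × 5.090/(9.48 + 5.090) = 1.831 V.
I(R_D) = V_A / R_D = 1.831/8.17 = 0.2241 mA.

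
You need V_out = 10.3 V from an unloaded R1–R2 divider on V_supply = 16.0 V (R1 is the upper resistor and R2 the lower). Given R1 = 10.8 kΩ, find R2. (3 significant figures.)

The divider ratio is R2/(R1+R2) = 10.3/16.0 = 0.6438.
Rearranging, R2 = R1·k/(1−k) = 10.8 × 1.807 = 19.52 kΩ.

R2 ≈ 19.5 kΩ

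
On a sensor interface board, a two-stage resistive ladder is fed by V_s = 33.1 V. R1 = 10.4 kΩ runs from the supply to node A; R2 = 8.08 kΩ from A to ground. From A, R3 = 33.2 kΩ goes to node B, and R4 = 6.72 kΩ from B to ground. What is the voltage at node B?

The second stage (R3 + R4 = 39.92 kΩ) loads node A in parallel with R2.
R2 ‖ (R3+R4) = 6.720 kΩ.
First divider: V_A = V_s · 6.720/(10.4 + 6.720) = 12.99 V.
Then the unloaded second divider: V_B = V_A × R4/(R3+R4) = 12.99 × 0.1683 = 2.187 V.

V_B ≈ 2.19 V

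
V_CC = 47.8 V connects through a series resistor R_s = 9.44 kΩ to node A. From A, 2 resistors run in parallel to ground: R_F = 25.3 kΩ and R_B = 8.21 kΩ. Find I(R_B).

I ≈ 2.31 mA

Equivalent of the parallel group: R_p = 6.199 kΩ.
V_A by voltage divider: V_A = 47.8 × 6.199/(9.44 + 6.199) = 18.95 V.
Branch current I = V_A/R_B = 18.95/8.21 = 2.308 mA.
(Check via current divider: I_total = 3.057 mA; share G_k/ΣG = 0.7550 → same result.)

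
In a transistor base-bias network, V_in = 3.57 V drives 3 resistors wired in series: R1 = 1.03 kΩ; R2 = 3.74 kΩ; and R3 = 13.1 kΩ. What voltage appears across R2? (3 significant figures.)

Total series resistance ΣR = 1.03 + 3.74 + 13.1 = 17.87 kΩ.
By the voltage-divider rule, V = 3.57 × 3.740/17.87 = 0.7472 V.

V ≈ 0.747 V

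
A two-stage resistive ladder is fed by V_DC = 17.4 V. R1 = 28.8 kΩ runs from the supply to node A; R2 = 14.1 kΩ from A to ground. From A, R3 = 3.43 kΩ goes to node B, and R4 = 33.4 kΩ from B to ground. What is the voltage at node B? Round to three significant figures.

The second stage (R3 + R4 = 36.83 kΩ) loads node A in parallel with R2.
Effective lower resistance at A: R2 ‖ 36.83 = 10.20 kΩ.
So V_A = 17.4 × 0.2615 = 4.550 V.
Then the unloaded second divider: V_B = V_A × R4/(R3+R4) = 4.550 × 0.9069 = 4.126 V.

V_B ≈ 4.13 V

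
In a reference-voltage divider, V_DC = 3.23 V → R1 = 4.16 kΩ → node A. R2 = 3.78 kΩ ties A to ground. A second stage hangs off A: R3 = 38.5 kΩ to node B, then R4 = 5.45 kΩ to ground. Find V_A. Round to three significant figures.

The second stage (R3 + R4 = 43.95 kΩ) loads node A in parallel with R2.
Effective lower resistance at A: R2 ‖ 43.95 = 3.481 kΩ.
So V_A = 3.23 × 0.4555 = 1.471 V.

V_A ≈ 1.47 V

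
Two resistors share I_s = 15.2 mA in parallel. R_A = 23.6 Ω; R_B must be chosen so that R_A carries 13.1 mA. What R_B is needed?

Two-branch current divider: I_A = I_s · R_B/(R_A + R_B).
With f = 0.8618, R_B = R_A · f/(1−f) = 23.6 × 6.238 = 147.2 Ω.

R_B ≈ 147 Ω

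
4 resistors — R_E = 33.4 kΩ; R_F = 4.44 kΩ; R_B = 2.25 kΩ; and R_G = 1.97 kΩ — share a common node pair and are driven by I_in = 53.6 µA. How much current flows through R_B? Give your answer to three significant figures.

Conductances: ΣG = 1/33.4 + 1/4.44 + 1/2.25 + 1/1.97 = 1.207 (1/kΩ).
R_B takes the fraction G_k/ΣG = 0.4444/1.207 = 0.3682, so I = 53.6 × 0.3682 = 19.73 µA.

I ≈ 19.7 µA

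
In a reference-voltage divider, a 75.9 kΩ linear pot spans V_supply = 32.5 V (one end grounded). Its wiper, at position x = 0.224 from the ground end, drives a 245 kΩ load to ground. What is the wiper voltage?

The pot divides into 58.90 kΩ above the wiper and 17.00 kΩ below.
(x·R_p) ‖ R_L = 15.90 kΩ.
Loaded-divider output: V_out = 32.5 × 0.2126 = 6.908 V.

V_out ≈ 6.91 V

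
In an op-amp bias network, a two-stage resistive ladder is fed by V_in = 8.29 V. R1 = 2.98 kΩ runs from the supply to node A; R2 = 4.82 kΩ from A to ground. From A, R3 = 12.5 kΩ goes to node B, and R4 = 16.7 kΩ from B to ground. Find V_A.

V_A ≈ 4.82 V

Looking into the second stage from A: R3 + R4 = 29.20 kΩ appears in parallel with R2.
Effective lower resistance at A: R2 ‖ 29.20 = 4.137 kΩ.
So V_A = 8.29 × 0.5813 = 4.819 V.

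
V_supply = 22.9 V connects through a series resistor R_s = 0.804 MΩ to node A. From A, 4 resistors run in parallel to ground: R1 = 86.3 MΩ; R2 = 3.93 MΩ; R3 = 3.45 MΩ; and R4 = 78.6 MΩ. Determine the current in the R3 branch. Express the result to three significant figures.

I ≈ 4.56 µA

Parallel bank: R_p = 1/(1/86.3 + 1/3.93 + 1/3.45 + 1/78.6) = 1.759 MΩ.
V_A = 22.9 × 1.759/2.563 = 15.72 V.
Branch current I = V_A/R3 = 15.72/3.45 = 4.555 µA.
(Check via current divider: I_total = 8.936 µA; share G_k/ΣG = 0.5098 → same result.)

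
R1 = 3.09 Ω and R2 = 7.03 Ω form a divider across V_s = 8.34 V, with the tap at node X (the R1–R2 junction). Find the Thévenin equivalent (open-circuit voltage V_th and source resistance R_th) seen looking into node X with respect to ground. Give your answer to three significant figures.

Open-circuit (no load on X): V_th = V_s · R2/(R1 + R2) = 8.34 × 7.03/(3.090 + 7.03) = 5.793 V.
Looking into X with the source shorted: R_th = R1·R2/(R1+R2) = 3.090 × 7.03/10.12 = 2.147 Ω.

V_th ≈ 5.79 V, R_th ≈ 2.15 Ω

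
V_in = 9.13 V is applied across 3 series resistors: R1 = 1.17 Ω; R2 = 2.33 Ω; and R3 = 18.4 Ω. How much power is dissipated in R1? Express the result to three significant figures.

Series current I = V_in/ΣR = 9.13/21.90 = 0.4169 A.
P(R1) = I²·R1 = (0.4169)² × 1.17 = 0.2033 W.

P ≈ 0.203 W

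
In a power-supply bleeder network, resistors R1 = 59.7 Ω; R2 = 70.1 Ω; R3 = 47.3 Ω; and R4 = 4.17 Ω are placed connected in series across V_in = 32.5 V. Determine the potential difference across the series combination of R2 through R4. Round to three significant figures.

V ≈ 21.8 V

Total series resistance ΣR = 59.7 + 70.1 + 47.3 + 4.17 = 181.3 Ω.
R_{R2..R4} = 70.1 + 47.3 + 4.17 = 121.6 Ω.
By the voltage-divider rule, V = 32.5 × 121.6/181.3 = 21.80 V.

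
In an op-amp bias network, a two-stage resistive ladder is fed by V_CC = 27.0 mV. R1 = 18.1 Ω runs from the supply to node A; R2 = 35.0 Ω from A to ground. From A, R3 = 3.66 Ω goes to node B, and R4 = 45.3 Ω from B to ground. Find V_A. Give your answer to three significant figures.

Looking into the second stage from A: R3 + R4 = 48.96 Ω appears in parallel with R2.
R2 ‖ (R3+R4) = 20.41 Ω.
So V_A = 27.0 × 0.5300 = 14.31 mV.

V_A ≈ 14.3 mV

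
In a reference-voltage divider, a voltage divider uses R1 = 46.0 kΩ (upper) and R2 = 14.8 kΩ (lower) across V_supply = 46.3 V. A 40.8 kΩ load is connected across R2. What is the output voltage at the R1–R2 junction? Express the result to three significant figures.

R2 ‖ R_L = (14.8 × 40.8)/(14.8 + 40.8) = 10.86 kΩ.
Then V_out = V_supply · R2'/(R1 + R2') = 46.3 × 10.86/56.86 = 8.843 V.

V_out ≈ 8.84 V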